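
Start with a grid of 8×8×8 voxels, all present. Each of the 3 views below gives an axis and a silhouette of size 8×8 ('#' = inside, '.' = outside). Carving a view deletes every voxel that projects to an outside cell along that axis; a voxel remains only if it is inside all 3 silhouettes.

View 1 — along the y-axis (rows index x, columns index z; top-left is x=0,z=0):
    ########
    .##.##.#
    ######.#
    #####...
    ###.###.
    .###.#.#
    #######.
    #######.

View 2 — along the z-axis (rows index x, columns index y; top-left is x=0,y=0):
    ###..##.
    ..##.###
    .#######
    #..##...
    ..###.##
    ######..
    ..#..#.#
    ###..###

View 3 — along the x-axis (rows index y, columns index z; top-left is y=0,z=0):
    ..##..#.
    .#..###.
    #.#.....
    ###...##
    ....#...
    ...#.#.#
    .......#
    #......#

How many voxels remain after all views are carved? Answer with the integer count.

|visual hull| = 79

initial block: 8^3 = 512
step 1: project along y, AND mask (50/64) → |grid| = 400
step 2: project along z, AND mask (40/64) → |grid| = 252
step 3: project along x, AND mask (21/64) → |grid| = 79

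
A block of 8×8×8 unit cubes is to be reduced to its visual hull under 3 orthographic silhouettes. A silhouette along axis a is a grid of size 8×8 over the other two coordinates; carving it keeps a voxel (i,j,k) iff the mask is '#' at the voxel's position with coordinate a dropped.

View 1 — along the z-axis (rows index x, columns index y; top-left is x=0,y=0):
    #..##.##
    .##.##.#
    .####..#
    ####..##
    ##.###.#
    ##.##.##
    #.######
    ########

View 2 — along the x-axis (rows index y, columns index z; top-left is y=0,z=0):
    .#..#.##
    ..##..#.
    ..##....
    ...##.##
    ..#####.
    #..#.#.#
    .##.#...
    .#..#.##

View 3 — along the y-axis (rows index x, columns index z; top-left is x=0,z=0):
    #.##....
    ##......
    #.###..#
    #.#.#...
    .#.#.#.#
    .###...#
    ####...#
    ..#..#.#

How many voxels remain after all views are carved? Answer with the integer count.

before carving: 512 voxels (8×8×8)
V1 z: intersect with XY mask (48 set) -- 384 left
V2 x: intersect with YZ mask (29 set) -- 178 left
V3 y: intersect with XZ mask (29 set) -- 74 left

74 voxels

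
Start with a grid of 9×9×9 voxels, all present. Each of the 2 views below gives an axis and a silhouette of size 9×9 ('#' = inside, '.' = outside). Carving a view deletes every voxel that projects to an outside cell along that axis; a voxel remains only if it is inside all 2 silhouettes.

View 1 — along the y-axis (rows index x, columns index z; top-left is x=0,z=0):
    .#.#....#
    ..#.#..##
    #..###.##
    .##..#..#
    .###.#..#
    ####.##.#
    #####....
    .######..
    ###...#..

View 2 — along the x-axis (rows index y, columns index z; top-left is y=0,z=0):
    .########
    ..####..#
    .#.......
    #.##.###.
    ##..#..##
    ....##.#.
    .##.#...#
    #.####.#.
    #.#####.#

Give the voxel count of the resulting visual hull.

remaining voxels: 223

start: 9×9×9 = 729 voxels
  1. axis=1 (XZ plane), |mask|=44  ⇒  voxels=396
  2. axis=0 (YZ plane), |mask|=45  ⇒  voxels=223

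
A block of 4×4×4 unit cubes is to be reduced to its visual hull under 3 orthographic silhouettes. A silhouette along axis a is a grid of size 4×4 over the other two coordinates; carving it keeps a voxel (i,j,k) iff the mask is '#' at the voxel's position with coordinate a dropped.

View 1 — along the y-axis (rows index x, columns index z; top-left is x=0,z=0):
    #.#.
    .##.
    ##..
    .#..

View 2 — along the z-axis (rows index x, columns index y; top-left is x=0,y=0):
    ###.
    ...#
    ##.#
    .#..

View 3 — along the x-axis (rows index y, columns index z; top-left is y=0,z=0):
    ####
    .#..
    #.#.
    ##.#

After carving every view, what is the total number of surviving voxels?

start: 4×4×4 = 64 voxels
step 1: project along y, AND mask (7/16) → |grid| = 28
step 2: project along z, AND mask (8/16) → |grid| = 15
step 3: project along x, AND mask (10/16) → |grid| = 11

remaining voxels: 11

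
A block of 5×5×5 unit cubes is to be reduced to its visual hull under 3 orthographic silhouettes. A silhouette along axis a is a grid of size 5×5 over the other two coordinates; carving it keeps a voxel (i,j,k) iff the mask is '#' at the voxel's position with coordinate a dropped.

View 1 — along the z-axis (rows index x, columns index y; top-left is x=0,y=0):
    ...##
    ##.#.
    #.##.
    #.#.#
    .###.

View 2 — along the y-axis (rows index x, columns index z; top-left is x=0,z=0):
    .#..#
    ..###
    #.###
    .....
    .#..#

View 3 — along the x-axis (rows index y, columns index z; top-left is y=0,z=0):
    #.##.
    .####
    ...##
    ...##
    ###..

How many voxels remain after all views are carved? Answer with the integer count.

remaining voxels: 20

full grid |V| = 125
step 1: project along z, AND mask (14/25) → |grid| = 70
step 2: project along y, AND mask (11/25) → |grid| = 31
step 3: project along x, AND mask (14/25) → |grid| = 20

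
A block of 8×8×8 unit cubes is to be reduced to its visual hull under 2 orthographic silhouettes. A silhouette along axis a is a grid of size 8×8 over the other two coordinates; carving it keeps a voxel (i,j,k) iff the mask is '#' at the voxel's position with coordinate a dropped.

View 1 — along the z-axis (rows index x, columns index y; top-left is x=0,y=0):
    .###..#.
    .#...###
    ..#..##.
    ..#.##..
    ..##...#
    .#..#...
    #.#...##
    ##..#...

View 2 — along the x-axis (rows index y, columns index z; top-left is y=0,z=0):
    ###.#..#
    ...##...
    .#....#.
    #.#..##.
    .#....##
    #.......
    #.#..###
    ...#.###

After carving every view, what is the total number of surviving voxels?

|visual hull| = 80

full grid |V| = 512
  1. axis=2 (XY plane), |mask|=26  ⇒  voxels=208
  2. axis=0 (YZ plane), |mask|=26  ⇒  voxels=80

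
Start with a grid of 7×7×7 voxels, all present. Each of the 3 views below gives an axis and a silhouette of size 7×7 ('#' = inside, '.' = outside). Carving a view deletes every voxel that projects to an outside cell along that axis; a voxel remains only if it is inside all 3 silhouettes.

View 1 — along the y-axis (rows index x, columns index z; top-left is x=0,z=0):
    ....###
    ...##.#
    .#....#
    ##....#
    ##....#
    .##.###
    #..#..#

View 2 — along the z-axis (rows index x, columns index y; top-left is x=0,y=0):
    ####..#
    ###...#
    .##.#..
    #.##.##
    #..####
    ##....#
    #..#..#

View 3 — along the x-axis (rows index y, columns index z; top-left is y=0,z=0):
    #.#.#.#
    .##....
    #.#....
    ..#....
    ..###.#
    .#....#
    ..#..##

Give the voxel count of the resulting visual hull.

start: 7×7×7 = 343 voxels
  1. axis=1 (XZ plane), |mask|=22  ⇒  voxels=154
  2. axis=2 (XY plane), |mask|=28  ⇒  voxels=87
  3. axis=0 (YZ plane), |mask|=18  ⇒  voxels=32

|visual hull| = 32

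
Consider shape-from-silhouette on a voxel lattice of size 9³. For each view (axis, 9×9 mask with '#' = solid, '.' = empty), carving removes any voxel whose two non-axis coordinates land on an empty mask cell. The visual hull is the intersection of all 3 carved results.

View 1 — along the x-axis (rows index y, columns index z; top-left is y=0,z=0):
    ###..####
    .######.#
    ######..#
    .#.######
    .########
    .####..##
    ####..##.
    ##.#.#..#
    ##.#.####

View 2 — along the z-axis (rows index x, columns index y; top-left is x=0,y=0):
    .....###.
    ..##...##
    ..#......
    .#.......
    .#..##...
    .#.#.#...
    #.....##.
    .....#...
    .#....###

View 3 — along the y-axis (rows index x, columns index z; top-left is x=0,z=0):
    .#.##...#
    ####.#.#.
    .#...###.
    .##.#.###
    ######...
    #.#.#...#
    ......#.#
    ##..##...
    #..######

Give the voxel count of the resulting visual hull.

voxel count = 81

start: 9×9×9 = 729 voxels
V1 x: intersect with YZ mask (60 set) -- 540 left
V2 z: intersect with XY mask (23 set) -- 147 left
V3 y: intersect with XZ mask (43 set) -- 81 left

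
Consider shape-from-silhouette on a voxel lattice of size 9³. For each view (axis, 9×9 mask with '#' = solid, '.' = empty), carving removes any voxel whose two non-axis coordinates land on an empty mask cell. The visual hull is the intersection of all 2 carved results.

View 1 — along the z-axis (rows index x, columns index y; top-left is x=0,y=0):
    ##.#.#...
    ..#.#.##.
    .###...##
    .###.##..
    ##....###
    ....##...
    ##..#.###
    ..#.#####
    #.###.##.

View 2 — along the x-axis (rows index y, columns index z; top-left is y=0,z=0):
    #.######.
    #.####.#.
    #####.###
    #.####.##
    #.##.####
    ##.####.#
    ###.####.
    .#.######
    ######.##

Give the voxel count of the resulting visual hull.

initial block: 9^3 = 729
V1 z: intersect with XY mask (43 set) -- 387 left
V2 x: intersect with YZ mask (64 set) -- 305 left

remaining voxels: 305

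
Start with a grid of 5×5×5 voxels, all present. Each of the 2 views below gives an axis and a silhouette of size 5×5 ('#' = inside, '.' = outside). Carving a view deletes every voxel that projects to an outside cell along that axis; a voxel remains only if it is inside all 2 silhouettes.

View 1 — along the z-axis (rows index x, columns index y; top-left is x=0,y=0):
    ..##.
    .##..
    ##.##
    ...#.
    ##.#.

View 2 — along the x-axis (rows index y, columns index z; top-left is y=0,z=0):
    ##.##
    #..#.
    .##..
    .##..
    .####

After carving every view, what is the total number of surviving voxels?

remaining voxels: 30

full grid |V| = 125
V1 z: intersect with XY mask (12 set) -- 60 left
V2 x: intersect with YZ mask (14 set) -- 30 left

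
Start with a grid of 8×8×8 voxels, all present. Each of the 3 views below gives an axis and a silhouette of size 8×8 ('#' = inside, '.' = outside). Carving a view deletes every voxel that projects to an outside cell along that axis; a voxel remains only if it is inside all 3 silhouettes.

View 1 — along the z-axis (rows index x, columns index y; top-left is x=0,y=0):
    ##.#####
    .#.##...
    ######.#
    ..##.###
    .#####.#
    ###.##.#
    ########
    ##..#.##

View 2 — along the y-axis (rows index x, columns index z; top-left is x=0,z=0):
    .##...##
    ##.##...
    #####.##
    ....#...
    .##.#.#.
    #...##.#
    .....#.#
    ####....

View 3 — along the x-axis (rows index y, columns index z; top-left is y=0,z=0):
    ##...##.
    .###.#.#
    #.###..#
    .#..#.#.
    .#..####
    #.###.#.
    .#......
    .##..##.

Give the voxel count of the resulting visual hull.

|visual hull| = 97

before carving: 512 voxels (8×8×8)
after view 1 [z-axis, 47 of 64 cells solid] → remaining = 376
after view 2 [y-axis, 30 of 64 cells solid] → remaining = 178
after view 3 [x-axis, 32 of 64 cells solid] → remaining = 97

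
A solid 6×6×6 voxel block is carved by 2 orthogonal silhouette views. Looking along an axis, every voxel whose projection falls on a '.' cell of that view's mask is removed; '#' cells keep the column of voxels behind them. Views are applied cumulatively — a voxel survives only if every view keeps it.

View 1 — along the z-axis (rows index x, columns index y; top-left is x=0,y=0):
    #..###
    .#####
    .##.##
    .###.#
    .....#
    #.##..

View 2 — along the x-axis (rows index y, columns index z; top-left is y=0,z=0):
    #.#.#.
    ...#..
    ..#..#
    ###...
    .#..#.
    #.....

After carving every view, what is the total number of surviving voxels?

|visual hull| = 40

start: 6×6×6 = 216 voxels
  1. axis=2 (XY plane), |mask|=21  ⇒  voxels=126
  2. axis=0 (YZ plane), |mask|=12  ⇒  voxels=40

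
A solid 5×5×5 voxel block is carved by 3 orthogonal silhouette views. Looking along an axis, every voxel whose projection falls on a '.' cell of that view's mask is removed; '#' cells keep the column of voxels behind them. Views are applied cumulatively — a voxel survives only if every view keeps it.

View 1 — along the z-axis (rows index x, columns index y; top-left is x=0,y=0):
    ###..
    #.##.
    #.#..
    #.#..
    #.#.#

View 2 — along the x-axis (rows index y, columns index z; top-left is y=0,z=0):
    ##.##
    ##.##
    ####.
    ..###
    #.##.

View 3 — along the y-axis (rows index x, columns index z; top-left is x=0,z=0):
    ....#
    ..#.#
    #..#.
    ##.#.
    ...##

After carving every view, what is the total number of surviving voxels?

start: 5×5×5 = 125 voxels
after view 1 [z-axis, 13 of 25 cells solid] → remaining = 65
after view 2 [x-axis, 18 of 25 cells solid] → remaining = 50
after view 3 [y-axis, 10 of 25 cells solid] → remaining = 20

|visual hull| = 20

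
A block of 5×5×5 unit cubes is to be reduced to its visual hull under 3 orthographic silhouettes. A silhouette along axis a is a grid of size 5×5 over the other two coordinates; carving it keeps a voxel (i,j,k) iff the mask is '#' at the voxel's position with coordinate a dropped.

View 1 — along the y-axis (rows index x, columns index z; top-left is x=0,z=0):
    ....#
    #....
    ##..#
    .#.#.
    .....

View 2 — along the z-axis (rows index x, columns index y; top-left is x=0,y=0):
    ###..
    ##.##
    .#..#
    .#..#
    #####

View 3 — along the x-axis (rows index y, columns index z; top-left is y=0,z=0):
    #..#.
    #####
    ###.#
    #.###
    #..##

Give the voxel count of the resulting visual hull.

full grid |V| = 125
V1 y: intersect with XZ mask (7 set) -- 35 left
V2 z: intersect with XY mask (16 set) -- 17 left
V3 x: intersect with YZ mask (18 set) -- 14 left

|visual hull| = 14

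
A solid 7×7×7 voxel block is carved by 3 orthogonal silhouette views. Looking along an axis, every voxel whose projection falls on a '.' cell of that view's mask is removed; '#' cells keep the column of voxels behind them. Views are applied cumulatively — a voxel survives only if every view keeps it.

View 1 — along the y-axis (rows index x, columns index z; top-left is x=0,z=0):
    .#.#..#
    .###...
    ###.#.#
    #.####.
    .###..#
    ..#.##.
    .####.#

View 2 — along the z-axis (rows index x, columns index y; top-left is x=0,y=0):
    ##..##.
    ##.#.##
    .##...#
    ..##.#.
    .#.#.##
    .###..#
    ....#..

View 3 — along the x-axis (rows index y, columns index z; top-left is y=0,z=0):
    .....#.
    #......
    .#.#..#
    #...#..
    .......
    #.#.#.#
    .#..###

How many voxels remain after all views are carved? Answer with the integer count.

initial block: 7^3 = 343
after view 1 [y-axis, 28 of 49 cells solid] → remaining = 196
after view 2 [z-axis, 24 of 49 cells solid] → remaining = 90
after view 3 [x-axis, 15 of 49 cells solid] → remaining = 22

remaining voxels: 22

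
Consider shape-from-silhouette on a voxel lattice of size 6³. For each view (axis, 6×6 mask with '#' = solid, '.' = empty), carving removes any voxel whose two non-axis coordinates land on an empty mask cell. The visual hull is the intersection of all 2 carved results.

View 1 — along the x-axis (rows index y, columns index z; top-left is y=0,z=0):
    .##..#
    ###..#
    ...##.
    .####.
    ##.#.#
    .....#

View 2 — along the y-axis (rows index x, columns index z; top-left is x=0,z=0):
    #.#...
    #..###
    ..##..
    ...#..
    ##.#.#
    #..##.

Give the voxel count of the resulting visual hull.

remaining voxels: 45

start: 6×6×6 = 216 voxels
step 1: project along x, AND mask (18/36) → |grid| = 108
step 2: project along y, AND mask (16/36) → |grid| = 45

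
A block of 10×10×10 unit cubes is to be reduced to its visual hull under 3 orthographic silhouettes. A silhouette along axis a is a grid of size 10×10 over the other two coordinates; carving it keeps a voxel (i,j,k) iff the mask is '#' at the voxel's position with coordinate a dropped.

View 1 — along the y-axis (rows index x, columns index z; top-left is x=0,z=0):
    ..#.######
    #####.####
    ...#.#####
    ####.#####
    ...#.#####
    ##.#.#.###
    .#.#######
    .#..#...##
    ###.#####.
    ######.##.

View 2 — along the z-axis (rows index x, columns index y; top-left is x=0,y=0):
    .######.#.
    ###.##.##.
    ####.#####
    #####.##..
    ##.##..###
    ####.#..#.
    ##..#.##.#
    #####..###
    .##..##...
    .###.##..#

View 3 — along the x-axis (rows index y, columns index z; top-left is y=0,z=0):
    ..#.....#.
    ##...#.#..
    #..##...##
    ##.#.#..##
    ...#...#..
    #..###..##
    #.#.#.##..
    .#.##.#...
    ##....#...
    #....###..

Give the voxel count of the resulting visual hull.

full grid |V| = 1000
step 1: project along y, AND mask (72/100) → |grid| = 720
step 2: project along z, AND mask (67/100) → |grid| = 473
step 3: project along x, AND mask (41/100) → |grid| = 194

194 voxels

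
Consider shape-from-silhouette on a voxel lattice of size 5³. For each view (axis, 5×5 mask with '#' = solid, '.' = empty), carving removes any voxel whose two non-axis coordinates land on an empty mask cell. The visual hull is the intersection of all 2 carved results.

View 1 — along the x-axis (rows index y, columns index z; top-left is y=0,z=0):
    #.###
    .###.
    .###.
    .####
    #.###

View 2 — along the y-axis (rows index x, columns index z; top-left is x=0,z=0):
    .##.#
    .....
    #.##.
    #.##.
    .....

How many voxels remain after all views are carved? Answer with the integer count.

voxel count = 35

before carving: 125 voxels (5×5×5)
after view 1 [x-axis, 18 of 25 cells solid] → remaining = 90
after view 2 [y-axis, 9 of 25 cells solid] → remaining = 35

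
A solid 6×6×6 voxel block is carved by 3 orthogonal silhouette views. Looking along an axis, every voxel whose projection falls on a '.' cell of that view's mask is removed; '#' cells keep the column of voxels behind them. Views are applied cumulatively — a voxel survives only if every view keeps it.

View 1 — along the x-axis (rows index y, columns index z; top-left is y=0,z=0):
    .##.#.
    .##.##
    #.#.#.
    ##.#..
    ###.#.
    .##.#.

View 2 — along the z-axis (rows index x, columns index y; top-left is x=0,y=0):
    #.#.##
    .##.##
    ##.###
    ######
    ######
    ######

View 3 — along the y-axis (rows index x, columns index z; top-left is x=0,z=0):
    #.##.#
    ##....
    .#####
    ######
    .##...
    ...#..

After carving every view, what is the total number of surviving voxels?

remaining voxels: 57

start: 6×6×6 = 216 voxels
  1. axis=0 (YZ plane), |mask|=20  ⇒  voxels=120
  2. axis=2 (XY plane), |mask|=31  ⇒  voxels=104
  3. axis=1 (XZ plane), |mask|=20  ⇒  voxels=57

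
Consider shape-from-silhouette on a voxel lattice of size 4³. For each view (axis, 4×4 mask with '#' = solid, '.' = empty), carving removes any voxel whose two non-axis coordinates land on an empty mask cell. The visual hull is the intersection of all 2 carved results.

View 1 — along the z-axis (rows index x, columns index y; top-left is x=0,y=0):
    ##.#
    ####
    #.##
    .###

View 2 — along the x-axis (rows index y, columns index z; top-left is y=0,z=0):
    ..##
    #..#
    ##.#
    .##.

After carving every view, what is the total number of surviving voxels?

before carving: 64 voxels (4×4×4)
carve view 1 (along z, XY-mask fill 13/16): 52 voxels remain
carve view 2 (along x, YZ-mask fill 9/16): 29 voxels remain

remaining voxels: 29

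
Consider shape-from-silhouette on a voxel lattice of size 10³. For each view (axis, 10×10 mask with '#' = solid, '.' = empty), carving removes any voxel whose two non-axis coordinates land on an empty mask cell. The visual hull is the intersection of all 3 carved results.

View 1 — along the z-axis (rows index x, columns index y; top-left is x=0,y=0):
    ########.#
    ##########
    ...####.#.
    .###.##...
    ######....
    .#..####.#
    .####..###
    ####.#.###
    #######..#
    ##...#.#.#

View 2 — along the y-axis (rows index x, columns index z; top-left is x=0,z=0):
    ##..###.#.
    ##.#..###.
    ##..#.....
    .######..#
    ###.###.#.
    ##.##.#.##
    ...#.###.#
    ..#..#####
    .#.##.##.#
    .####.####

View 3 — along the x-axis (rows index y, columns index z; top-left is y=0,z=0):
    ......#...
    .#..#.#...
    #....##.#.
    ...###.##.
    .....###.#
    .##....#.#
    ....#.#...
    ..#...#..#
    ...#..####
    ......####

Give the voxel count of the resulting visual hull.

|visual hull| = 161

full grid |V| = 1000
  1. axis=2 (XY plane), |mask|=69  ⇒  voxels=690
  2. axis=1 (XZ plane), |mask|=61  ⇒  voxels=419
  3. axis=0 (YZ plane), |mask|=35  ⇒  voxels=161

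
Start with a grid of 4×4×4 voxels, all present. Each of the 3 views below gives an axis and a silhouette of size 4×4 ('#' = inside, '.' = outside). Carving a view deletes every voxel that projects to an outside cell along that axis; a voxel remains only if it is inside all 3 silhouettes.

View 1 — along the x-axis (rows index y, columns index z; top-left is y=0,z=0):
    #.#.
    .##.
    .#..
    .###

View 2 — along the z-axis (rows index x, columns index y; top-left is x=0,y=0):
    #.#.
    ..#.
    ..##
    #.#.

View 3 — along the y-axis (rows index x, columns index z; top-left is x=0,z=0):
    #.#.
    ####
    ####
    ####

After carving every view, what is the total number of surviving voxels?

remaining voxels: 10

full grid |V| = 64
  1. axis=0 (YZ plane), |mask|=8  ⇒  voxels=32
  2. axis=2 (XY plane), |mask|=7  ⇒  voxels=11
  3. axis=1 (XZ plane), |mask|=14  ⇒  voxels=10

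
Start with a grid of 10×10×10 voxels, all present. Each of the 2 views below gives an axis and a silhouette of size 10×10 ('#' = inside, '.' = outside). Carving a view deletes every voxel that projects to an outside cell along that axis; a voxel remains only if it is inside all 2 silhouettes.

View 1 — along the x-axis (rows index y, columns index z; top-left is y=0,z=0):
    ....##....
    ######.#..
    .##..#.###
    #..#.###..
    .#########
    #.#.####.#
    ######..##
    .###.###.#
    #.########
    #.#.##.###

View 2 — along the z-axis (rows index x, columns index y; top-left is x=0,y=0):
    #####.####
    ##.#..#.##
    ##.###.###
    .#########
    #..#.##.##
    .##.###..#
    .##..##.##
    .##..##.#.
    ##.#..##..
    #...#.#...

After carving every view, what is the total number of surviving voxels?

initial block: 10^3 = 1000
after view 1 [x-axis, 67 of 100 cells solid] → remaining = 670
after view 2 [z-axis, 63 of 100 cells solid] → remaining = 427

remaining voxels: 427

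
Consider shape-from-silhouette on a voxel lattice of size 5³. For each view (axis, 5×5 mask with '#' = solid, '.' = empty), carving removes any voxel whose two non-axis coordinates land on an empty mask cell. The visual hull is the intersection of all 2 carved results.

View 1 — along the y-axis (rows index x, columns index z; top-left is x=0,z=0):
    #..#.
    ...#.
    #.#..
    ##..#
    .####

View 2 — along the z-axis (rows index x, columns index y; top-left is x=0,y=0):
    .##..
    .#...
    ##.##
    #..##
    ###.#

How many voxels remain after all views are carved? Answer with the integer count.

38 voxels

full grid |V| = 125
carve view 1 (along y, XZ-mask fill 12/25): 60 voxels remain
carve view 2 (along z, XY-mask fill 14/25): 38 voxels remain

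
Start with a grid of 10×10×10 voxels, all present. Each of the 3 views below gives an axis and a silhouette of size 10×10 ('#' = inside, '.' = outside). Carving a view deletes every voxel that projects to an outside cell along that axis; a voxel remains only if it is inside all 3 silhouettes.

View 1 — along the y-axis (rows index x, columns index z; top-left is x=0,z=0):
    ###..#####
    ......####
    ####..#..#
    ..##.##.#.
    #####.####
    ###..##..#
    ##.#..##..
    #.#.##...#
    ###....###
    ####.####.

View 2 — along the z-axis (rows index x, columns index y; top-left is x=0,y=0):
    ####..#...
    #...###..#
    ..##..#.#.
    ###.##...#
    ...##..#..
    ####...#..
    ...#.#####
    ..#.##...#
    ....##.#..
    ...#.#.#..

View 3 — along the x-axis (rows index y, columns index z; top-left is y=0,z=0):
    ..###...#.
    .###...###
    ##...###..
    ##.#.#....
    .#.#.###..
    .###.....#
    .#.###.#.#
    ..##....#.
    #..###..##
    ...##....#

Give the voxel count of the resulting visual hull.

voxel count = 110

start: 10×10×10 = 1000 voxels
after view 1 [y-axis, 62 of 100 cells solid] → remaining = 620
after view 2 [z-axis, 44 of 100 cells solid] → remaining = 263
after view 3 [x-axis, 46 of 100 cells solid] → remaining = 110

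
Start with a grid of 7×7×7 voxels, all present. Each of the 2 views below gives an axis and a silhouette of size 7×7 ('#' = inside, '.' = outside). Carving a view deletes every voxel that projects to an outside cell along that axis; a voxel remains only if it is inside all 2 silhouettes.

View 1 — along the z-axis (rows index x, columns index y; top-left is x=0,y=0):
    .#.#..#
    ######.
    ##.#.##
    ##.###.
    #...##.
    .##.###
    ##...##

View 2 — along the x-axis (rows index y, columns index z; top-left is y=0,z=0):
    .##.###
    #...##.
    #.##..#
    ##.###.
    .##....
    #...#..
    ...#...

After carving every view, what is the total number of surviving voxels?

remaining voxels: 95

initial block: 7^3 = 343
V1 z: intersect with XY mask (31 set) -- 217 left
V2 x: intersect with YZ mask (22 set) -- 95 left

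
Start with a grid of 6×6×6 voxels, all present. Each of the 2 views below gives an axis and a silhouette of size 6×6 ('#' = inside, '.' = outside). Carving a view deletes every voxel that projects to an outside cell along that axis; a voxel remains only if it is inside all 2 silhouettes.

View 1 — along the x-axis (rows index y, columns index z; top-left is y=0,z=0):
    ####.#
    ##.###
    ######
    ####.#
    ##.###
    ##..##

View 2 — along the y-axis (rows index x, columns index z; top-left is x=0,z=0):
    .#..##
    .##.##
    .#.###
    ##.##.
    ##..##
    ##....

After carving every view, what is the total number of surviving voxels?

full grid |V| = 216
  1. axis=0 (YZ plane), |mask|=30  ⇒  voxels=180
  2. axis=1 (XZ plane), |mask|=21  ⇒  voxels=111

voxel count = 111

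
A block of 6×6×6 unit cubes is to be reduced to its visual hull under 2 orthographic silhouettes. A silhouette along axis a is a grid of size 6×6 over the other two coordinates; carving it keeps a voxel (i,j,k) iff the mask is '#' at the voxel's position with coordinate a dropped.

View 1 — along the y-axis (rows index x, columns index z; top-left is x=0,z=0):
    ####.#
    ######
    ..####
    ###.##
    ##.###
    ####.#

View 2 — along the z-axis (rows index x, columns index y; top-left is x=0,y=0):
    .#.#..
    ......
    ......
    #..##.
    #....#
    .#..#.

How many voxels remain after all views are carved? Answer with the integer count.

voxel count = 45

start: 6×6×6 = 216 voxels
  1. axis=1 (XZ plane), |mask|=30  ⇒  voxels=180
  2. axis=2 (XY plane), |mask|=9  ⇒  voxels=45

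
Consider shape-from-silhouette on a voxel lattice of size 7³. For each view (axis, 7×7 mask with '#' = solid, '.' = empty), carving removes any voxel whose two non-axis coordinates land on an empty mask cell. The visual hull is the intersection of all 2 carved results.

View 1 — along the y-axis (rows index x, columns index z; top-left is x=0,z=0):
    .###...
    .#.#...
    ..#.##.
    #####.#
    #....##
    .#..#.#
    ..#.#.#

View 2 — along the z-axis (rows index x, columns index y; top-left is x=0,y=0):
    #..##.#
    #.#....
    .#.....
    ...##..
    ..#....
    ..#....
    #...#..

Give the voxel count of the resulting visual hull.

start: 7×7×7 = 343 voxels
after view 1 [y-axis, 23 of 49 cells solid] → remaining = 161
after view 2 [z-axis, 13 of 49 cells solid] → remaining = 43

43 voxels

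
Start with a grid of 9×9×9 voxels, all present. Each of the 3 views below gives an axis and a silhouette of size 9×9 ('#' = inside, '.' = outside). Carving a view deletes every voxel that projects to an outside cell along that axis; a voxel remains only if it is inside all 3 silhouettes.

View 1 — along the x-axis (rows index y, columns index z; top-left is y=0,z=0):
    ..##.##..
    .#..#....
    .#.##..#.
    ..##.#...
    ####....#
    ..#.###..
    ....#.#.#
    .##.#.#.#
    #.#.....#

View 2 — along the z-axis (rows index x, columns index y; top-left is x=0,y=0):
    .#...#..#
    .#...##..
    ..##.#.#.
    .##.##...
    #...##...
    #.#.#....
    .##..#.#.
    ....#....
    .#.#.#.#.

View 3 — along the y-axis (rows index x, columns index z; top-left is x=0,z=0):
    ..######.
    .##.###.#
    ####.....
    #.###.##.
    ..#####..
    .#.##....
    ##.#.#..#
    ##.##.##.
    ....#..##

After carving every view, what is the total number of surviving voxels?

initial block: 9^3 = 729
carve view 1 (along x, YZ-mask fill 33/81): 297 voxels remain
carve view 2 (along z, XY-mask fill 29/81): 109 voxels remain
carve view 3 (along y, XZ-mask fill 44/81): 61 voxels remain

remaining voxels: 61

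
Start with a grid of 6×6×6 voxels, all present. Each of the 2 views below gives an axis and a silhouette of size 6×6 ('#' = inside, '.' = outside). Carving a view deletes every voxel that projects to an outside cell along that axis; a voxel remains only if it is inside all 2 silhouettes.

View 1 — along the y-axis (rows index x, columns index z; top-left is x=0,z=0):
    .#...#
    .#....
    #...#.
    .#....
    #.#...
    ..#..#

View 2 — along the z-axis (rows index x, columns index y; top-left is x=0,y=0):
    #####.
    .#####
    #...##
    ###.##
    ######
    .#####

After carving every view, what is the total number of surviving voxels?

voxel count = 48

before carving: 216 voxels (6×6×6)
step 1: project along y, AND mask (10/36) → |grid| = 60
step 2: project along z, AND mask (29/36) → |grid| = 48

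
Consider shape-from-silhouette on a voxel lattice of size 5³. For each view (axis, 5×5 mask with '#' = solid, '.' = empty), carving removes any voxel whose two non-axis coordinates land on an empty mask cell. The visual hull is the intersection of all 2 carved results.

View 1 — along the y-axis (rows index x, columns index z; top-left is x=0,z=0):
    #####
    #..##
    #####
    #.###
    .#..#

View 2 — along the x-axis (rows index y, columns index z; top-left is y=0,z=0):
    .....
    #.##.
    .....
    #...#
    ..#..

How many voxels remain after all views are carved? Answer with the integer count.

before carving: 125 voxels (5×5×5)
V1 y: intersect with XZ mask (19 set) -- 95 left
V2 x: intersect with YZ mask (6 set) -- 23 left

remaining voxels: 23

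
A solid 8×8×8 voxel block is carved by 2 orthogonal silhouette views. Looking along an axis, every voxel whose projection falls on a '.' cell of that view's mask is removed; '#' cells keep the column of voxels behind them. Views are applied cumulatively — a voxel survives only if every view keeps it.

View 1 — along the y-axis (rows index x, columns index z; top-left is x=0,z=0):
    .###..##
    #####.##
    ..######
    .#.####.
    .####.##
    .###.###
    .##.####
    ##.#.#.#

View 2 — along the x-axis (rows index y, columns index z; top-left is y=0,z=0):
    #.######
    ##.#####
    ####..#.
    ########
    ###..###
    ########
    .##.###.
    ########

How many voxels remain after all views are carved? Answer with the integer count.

voxel count = 310

initial block: 8^3 = 512
  1. axis=1 (XZ plane), |mask|=46  ⇒  voxels=368
  2. axis=0 (YZ plane), |mask|=54  ⇒  voxels=310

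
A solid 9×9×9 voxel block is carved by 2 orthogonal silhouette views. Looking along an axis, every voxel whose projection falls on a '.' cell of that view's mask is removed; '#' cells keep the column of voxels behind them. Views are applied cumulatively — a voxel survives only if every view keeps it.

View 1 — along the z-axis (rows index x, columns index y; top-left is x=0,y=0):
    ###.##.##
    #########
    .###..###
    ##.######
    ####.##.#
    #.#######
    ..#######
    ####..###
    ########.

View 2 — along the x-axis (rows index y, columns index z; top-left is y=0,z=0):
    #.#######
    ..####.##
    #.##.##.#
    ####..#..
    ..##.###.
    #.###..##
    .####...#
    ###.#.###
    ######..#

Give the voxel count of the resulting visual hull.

before carving: 729 voxels (9×9×9)
  1. axis=2 (XY plane), |mask|=67  ⇒  voxels=603
  2. axis=0 (YZ plane), |mask|=55  ⇒  voxels=410

remaining voxels: 410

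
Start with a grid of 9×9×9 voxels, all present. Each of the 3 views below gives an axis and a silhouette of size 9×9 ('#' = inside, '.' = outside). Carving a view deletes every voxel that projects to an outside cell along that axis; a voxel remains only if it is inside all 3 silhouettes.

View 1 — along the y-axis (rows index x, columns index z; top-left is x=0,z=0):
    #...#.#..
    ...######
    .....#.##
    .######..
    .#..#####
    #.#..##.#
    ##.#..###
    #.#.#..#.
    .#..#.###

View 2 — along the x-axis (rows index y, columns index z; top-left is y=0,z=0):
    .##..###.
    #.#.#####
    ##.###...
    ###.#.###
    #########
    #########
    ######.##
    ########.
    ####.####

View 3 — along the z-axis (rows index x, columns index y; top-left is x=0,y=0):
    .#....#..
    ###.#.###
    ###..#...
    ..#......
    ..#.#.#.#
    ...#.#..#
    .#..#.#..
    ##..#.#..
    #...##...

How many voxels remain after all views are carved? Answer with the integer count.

start: 9×9×9 = 729 voxels
  1. axis=1 (XZ plane), |mask|=44  ⇒  voxels=396
  2. axis=0 (YZ plane), |mask|=66  ⇒  voxels=321
  3. axis=2 (XY plane), |mask|=31  ⇒  voxels=125

voxel count = 125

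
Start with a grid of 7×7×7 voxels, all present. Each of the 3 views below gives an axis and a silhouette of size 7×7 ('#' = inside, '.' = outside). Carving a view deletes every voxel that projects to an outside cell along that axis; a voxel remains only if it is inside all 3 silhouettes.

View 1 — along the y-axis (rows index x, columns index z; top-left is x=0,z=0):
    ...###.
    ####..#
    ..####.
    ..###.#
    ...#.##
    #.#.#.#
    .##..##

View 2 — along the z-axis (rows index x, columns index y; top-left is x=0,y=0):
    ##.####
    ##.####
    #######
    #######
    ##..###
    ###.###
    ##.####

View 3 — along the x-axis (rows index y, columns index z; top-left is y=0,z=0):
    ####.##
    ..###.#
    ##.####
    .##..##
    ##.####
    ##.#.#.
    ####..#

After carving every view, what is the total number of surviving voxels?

117 voxels

full grid |V| = 343
after view 1 [y-axis, 27 of 49 cells solid] → remaining = 189
after view 2 [z-axis, 43 of 49 cells solid] → remaining = 167
after view 3 [x-axis, 35 of 49 cells solid] → remaining = 117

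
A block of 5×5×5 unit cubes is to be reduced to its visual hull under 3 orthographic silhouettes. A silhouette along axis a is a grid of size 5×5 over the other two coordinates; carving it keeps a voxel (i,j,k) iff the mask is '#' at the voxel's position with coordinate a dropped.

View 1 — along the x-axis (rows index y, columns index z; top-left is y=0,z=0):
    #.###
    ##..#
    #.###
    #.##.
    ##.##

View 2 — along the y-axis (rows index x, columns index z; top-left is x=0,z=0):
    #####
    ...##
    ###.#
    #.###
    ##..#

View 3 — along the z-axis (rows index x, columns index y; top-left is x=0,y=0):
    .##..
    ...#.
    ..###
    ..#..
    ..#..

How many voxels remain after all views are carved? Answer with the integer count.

start: 5×5×5 = 125 voxels
step 1: project along x, AND mask (18/25) → |grid| = 90
step 2: project along y, AND mask (18/25) → |grid| = 67
step 3: project along z, AND mask (8/25) → |grid| = 22

|visual hull| = 22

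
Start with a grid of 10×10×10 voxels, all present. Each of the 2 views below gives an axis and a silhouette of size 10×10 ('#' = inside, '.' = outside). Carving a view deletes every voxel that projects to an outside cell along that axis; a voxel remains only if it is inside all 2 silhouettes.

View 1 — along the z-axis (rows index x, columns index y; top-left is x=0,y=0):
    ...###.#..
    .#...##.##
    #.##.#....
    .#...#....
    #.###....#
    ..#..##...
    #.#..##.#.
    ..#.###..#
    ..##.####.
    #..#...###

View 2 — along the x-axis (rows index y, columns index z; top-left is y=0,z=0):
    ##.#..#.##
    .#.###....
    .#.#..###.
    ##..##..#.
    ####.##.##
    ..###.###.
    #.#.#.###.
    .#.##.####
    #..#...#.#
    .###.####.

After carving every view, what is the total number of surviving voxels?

initial block: 10^3 = 1000
V1 z: intersect with XY mask (44 set) -- 440 left
V2 x: intersect with YZ mask (58 set) -- 254 left

254 voxels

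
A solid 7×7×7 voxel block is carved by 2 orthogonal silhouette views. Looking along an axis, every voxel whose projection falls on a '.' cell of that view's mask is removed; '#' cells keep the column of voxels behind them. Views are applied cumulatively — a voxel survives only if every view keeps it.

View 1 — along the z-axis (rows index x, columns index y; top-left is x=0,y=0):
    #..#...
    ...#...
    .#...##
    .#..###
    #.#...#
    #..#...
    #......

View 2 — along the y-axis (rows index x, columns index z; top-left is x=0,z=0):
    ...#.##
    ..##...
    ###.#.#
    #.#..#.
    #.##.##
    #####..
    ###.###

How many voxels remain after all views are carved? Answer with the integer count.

66 voxels

full grid |V| = 343
after view 1 [z-axis, 16 of 49 cells solid] → remaining = 112
after view 2 [y-axis, 29 of 49 cells solid] → remaining = 66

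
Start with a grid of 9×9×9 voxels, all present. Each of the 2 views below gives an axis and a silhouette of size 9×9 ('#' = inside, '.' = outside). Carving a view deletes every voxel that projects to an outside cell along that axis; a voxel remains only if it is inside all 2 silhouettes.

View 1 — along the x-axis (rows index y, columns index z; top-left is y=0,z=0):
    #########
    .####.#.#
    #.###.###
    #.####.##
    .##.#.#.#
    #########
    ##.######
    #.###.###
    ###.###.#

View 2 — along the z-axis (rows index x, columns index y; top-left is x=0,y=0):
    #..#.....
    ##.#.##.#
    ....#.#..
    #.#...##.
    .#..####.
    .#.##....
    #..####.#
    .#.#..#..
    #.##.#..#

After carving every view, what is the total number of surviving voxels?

initial block: 9^3 = 729
  1. axis=0 (YZ plane), |mask|=65  ⇒  voxels=585
  2. axis=2 (XY plane), |mask|=36  ⇒  voxels=264

voxel count = 264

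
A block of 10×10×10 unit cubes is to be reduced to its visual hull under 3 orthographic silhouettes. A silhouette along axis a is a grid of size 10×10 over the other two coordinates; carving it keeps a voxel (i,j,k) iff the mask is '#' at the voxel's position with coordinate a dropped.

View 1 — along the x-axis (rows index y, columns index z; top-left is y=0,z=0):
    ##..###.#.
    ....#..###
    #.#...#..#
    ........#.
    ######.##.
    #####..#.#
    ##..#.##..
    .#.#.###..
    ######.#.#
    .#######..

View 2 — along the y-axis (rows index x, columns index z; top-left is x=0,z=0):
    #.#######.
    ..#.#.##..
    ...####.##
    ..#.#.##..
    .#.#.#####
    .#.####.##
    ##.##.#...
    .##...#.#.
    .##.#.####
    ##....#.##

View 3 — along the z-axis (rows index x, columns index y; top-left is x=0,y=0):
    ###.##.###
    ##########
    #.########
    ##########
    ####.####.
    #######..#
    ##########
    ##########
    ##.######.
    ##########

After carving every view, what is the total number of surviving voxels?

voxel count = 277

initial block: 10^3 = 1000
  1. axis=0 (YZ plane), |mask|=55  ⇒  voxels=550
  2. axis=1 (XZ plane), |mask|=57  ⇒  voxels=312
  3. axis=2 (XY plane), |mask|=91  ⇒  voxels=277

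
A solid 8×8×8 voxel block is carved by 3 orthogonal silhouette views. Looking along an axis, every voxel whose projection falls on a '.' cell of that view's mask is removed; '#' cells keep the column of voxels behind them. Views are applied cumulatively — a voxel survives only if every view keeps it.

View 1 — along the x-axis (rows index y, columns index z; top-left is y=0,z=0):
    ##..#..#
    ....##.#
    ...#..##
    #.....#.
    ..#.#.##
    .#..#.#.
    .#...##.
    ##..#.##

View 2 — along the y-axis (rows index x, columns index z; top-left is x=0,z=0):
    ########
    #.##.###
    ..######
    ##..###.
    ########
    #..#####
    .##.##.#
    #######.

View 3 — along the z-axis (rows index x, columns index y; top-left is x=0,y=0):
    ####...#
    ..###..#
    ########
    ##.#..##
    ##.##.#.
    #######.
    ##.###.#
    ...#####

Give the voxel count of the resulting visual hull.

start: 8×8×8 = 512 voxels
V1 x: intersect with YZ mask (27 set) -- 216 left
V2 y: intersect with XZ mask (51 set) -- 173 left
V3 z: intersect with XY mask (45 set) -- 125 left

125 voxels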